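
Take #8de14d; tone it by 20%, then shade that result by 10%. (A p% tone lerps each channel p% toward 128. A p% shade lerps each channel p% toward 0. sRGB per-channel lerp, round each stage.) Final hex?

#7cb94e

#8de14d is rgb(141, 225, 77).
Per channel, c → c + 0.2(128 − c):
  R: 141 + 0.2×(128−141) = 141 − 2.6 = 138.4 → 138
  G: 225 + 0.2×(128−225) = 225 − 19.4 = 205.6 → 206
  B: 77 + 0.2×(128−77) = 77 + 10.2 = 87.2 → 87
After the tone: rgb(138, 206, 87) = #8ace57.
Lerp each channel 10% toward 0:
  R: 138 + 0.1×(0−138) = 138 − 13.8 = 124.2 → 124
  G: 206 + 0.1×(0−206) = 206 − 20.6 = 185.4 → 185
  B: 87 − 8.7 = 78.3 → 78
rgb(124, 185, 78) = #7cb94e.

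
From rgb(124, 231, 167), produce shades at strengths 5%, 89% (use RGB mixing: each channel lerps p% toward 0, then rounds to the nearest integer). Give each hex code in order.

5%: (124 − 6.2 = 117.8→118, 231 − 11.55 = 219.45→219, 167 − 8.35 = 158.65→159) → #76DB9F
89%: (124 − 110.36 = 13.64→14, 231 − 205.59 = 25.41→25, 167 − 148.63 = 18.37→18) → #0E1912

#76DB9F, #0E1912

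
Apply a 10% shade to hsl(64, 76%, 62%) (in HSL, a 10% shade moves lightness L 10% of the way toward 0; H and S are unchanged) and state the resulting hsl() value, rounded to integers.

hsl(64, 76%, 56%)

L moves 10% from 62 toward 0: 62 − 6.2 = 55.8 → 56.
H and S are unchanged.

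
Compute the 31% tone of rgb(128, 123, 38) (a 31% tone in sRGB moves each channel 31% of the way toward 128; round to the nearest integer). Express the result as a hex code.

A 31% tone moves each channel 31% toward 128:
  R: 128 + 0.31×(128−128) = 128 + 0 = 128 → 128
  G: 123 + 0.31×(128−123) = 123 + 1.55 = 124.55 → 125
  B: 38 + 0.31×(128−38) = 38 + 27.9 = 65.9 → 66
rgb(128, 125, 66) = #807d42.

#807d42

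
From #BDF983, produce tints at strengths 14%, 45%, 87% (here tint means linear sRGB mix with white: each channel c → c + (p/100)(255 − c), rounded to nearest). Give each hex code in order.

#C6FA94, #DBFCBB, #F6FEEF

#BDF983 is rgb(189, 249, 131).
14%: (189 + 9.24 = 198.24→198, 249 + 0.84 = 249.84→250, 131 + 17.36 = 148.36→148) → #C6FA94
45%: (189 + 29.7 = 218.7→219, 249 + 2.7 = 251.7→252, 131 + 55.8 = 186.8→187) → #DBFCBB
87%: (189 + 57.42 = 246.42→246, 249 + 5.22 = 254.22→254, 131 + 107.88 = 238.88→239) → #F6FEEF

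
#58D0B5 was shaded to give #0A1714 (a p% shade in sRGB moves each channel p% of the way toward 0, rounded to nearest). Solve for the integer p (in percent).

89%

#58D0B5 is rgb(88, 208, 181); #0A1714 is rgb(10, 23, 20).
On the G channel (widest range): 23 ≈ 208 + (p/100)(0 − 208), so p ≈ 100×(23 − 208)/(0 − 208) = -18500/-208 = 88.94.
p = 89 reproduces all three channels after rounding.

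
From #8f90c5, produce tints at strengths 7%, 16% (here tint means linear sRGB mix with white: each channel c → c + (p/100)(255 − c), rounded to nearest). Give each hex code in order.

#8f90c5 is rgb(143, 144, 197).
7%: (143 + 7.84 = 150.84→151, 144 + 7.77 = 151.77→152, 197 + 4.06 = 201.06→201) → #9798c9
16%: (143 + 17.92 = 160.92→161, 144 + 17.76 = 161.76→162, 197 + 9.28 = 206.28→206) → #a1a2ce

#9798c9, #a1a2ce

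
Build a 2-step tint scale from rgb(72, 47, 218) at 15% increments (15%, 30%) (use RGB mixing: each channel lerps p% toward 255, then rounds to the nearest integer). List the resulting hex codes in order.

#634EE0, #7F6DE5

15%: (72 + 27.45 = 99.45→99, 47 + 31.2 = 78.2→78, 218 + 5.55 = 223.55→224) → #634EE0
30%: (72 + 54.9 = 126.9→127, 47 + 62.4 = 109.4→109, 218 + 11.1 = 229.1→229) → #7F6DE5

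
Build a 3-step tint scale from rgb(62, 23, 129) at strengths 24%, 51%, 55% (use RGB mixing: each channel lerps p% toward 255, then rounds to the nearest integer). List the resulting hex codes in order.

#6C4F9F, #A08DC1, #A897C6

24%: (62 + 46.32 = 108.32→108, 23 + 55.68 = 78.68→79, 129 + 30.24 = 159.24→159) → #6C4F9F
51%: (62 + 98.43 = 160.43→160, 23 + 118.32 = 141.32→141, 129 + 64.26 = 193.26→193) → #A08DC1
55%: (62 + 106.15 = 168.15→168, 23 + 127.6 = 150.6→151, 129 + 69.3 = 198.3→198) → #A897C6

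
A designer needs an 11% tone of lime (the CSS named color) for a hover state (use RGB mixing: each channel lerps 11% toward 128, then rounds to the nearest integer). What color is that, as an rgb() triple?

rgb(14, 241, 14)

CSS lime is rgb(0, 255, 0).
Per channel, c → c + 0.11(128 − c):
  R: 0 + 0.11×(128−0) = 0 + 14.08 = 14.08 → 14
  G: 255 + 0.11×(128−255) = 255 − 13.97 = 241.03 → 241
  B: 0 + 0.11×(128−0) = 0 + 14.08 = 14.08 → 14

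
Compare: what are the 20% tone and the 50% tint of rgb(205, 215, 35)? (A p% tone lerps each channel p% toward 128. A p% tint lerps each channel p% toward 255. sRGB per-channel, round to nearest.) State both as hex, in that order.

20% tone:
  R: 205 + 0.2×(128−205) = 205 − 15.4 = 189.6 → 190
  G: 215 + 0.2×(128−215) = 215 − 17.4 = 197.6 → 198
  B: 35 + 0.2×(128−35) = 35 + 18.6 = 53.6 → 54
  → #BEC636
50% tint:
  R: 205 + 0.5×(255−205) = 205 + 25 = 230 → 230
  G: 215 + 20 = 235 → 235
  B: 35 + 110 = 145 → 145
  → #E6EB91

#BEC636, #E6EB91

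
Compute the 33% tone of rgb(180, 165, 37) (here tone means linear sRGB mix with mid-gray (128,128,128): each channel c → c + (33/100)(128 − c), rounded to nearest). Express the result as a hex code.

#A39943

Lerp each channel 33% toward 128:
  R: 180 + 0.33×(128−180) = 180 − 17.16 = 162.84 → 163
  G: 165 − 12.21 = 152.79 → 153
  B: 37 + 30.03 = 67.03 → 67
rgb(163, 153, 67) = #A39943.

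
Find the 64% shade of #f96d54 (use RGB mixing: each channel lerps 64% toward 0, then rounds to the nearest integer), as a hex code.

#5a271e

#f96d54 is rgb(249, 109, 84).
Per channel, c → c + 0.64(0 − c):
  R: 249 + 0.64×(0−249) = 249 − 159.36 = 89.64 → 90
  G: 109 − 69.76 = 39.24 → 39
  B: 84 + 0.64×(0−84) = 84 − 53.76 = 30.24 → 30
rgb(90, 39, 30) = #5a271e.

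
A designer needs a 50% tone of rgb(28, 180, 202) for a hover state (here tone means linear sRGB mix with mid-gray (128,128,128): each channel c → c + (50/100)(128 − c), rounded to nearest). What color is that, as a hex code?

Lerp each channel 50% toward 128:
  R: 28 + 50 = 78 → 78
  G: 180 + 0.5×(128−180) = 180 − 26 = 154 → 154
  B: 202 − 37 = 165 → 165
rgb(78, 154, 165) = #4E9AA5.

#4E9AA5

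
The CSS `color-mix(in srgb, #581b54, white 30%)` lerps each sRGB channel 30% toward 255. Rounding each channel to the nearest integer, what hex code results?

#8a5f87

#581b54 is rgb(88, 27, 84).
Lerp each channel 30% toward 255:
  R: 88 + 0.3×(255−88) = 88 + 50.1 = 138.1 → 138
  G: 27 + 0.3×(255−27) = 27 + 68.4 = 95.4 → 95
  B: 84 + 0.3×(255−84) = 84 + 51.3 = 135.3 → 135
rgb(138, 95, 135) = #8a5f87.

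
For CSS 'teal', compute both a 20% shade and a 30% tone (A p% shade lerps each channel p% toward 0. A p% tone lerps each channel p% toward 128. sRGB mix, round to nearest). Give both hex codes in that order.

CSS teal is rgb(0, 128, 128).
20% shade:
  R: 0 + 0.2×(0−0) = 0 + 0 = 0 → 0
  G: 128 + 0.2×(0−128) = 128 − 25.6 = 102.4 → 102
  B: 128 − 25.6 = 102.4 → 102
  → #006666
30% tone:
  R: 0 + 0.3×(128−0) = 0 + 38.4 = 38.4 → 38
  G: 128 + 0.3×(128−128) = 128 + 0 = 128 → 128
  B: 128 + 0 = 128 → 128
  → #268080

#006666, #268080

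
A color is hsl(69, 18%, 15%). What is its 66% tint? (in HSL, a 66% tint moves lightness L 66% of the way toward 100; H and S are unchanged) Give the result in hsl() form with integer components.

L moves 66% from 15 toward 100: 15 + 56.1 = 71.1 → 71.
H and S are unchanged.

hsl(69, 18%, 71%)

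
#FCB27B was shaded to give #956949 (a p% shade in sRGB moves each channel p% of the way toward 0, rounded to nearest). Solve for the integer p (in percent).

#FCB27B is rgb(252, 178, 123); #956949 is rgb(149, 105, 73).
On the R channel (widest range): 149 ≈ 252 + (p/100)(0 − 252), so p ≈ 100×(149 − 252)/(0 − 252) = -10300/-252 = 40.87.
p = 41 reproduces all three channels after rounding.

41%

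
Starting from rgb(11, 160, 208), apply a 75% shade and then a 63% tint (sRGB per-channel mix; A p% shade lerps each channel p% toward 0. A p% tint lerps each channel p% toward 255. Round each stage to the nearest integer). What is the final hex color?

Per channel, c → c + 0.75(0 − c):
  R: 11 − 8.25 = 2.75 → 3
  G: 160 + 0.75×(0−160) = 160 − 120 = 40 → 40
  B: 208 − 156 = 52 → 52
After the shade: rgb(3, 40, 52) = #032834.
A 63% tint moves each channel 63% toward 255:
  R: 3 + 158.76 = 161.76 → 162
  G: 40 + 0.63×(255−40) = 40 + 135.45 = 175.45 → 175
  B: 52 + 0.63×(255−52) = 52 + 127.89 = 179.89 → 180
rgb(162, 175, 180) = #A2AFB4.

#A2AFB4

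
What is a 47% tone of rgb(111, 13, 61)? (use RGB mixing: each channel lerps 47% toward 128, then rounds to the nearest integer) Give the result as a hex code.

#77435c

Per channel, c → c + 0.47(128 − c):
  R: 111 + 0.47×(128−111) = 111 + 7.99 = 118.99 → 119
  G: 13 + 54.05 = 67.05 → 67
  B: 61 + 31.49 = 92.49 → 92
rgb(119, 67, 92) = #77435c.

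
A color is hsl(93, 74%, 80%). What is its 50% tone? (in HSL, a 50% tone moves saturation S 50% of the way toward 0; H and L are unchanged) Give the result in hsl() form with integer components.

hsl(93, 37%, 80%)

S moves 50% from 74 toward 0: 74 − 37 = 37 → 37.
H and L are unchanged.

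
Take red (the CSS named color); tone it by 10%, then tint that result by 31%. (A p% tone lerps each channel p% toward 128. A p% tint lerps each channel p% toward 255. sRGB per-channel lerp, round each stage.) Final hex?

#F65858

CSS red is rgb(255, 0, 0).
Lerp each channel 10% toward 128:
  R: 255 − 12.7 = 242.3 → 242
  G: 0 + 12.8 = 12.8 → 13
  B: 0 + 12.8 = 12.8 → 13
After the tone: rgb(242, 13, 13) = #F20D0D.
Lerp each channel 31% toward 255:
  R: 242 + 4.03 = 246.03 → 246
  G: 13 + 0.31×(255−13) = 13 + 75.02 = 88.02 → 88
  B: 13 + 75.02 = 88.02 → 88
rgb(246, 88, 88) = #F65858.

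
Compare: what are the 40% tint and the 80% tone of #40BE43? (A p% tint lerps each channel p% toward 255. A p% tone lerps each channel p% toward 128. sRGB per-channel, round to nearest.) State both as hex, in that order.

#8CD88E, #738C74

#40BE43 is rgb(64, 190, 67).
40% tint:
  R: 64 + 0.4×(255−64) = 64 + 76.4 = 140.4 → 140
  G: 190 + 0.4×(255−190) = 190 + 26 = 216 → 216
  B: 67 + 0.4×(255−67) = 67 + 75.2 = 142.2 → 142
  → #8CD88E
80% tone:
  R: 64 + 51.2 = 115.2 → 115
  G: 190 + 0.8×(128−190) = 190 − 49.6 = 140.4 → 140
  B: 67 + 0.8×(128−67) = 67 + 48.8 = 115.8 → 116
  → #738C74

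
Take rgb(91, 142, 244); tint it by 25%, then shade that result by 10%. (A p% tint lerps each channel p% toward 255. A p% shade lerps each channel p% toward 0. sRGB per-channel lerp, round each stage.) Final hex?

Per channel, c → c + 0.25(255 − c):
  R: 91 + 41 = 132 → 132
  G: 142 + 0.25×(255−142) = 142 + 28.25 = 170.25 → 170
  B: 244 + 0.25×(255−244) = 244 + 2.75 = 246.75 → 247
After the tint: rgb(132, 170, 247) = #84AAF7.
Per channel, c → c + 0.1(0 − c):
  R: 132 − 13.2 = 118.8 → 119
  G: 170 + 0.1×(0−170) = 170 − 17 = 153 → 153
  B: 247 + 0.1×(0−247) = 247 − 24.7 = 222.3 → 222
rgb(119, 153, 222) = #7799DE.

#7799DE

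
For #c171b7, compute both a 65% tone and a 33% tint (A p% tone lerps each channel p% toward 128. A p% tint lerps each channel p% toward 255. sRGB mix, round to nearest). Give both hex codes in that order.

#c171b7 is rgb(193, 113, 183).
65% tone:
  R: 193 − 42.25 = 150.75 → 151
  G: 113 + 9.75 = 122.75 → 123
  B: 183 − 35.75 = 147.25 → 147
  → #977b93
33% tint:
  R: 193 + 0.33×(255−193) = 193 + 20.46 = 213.46 → 213
  G: 113 + 46.86 = 159.86 → 160
  B: 183 + 0.33×(255−183) = 183 + 23.76 = 206.76 → 207
  → #d5a0cf

#977b93, #d5a0cf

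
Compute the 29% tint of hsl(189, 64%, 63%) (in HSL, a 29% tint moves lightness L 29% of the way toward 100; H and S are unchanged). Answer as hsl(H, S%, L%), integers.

L moves 29% from 63 toward 100: 63 + 10.73 = 73.73 → 74.
H and S are unchanged.

hsl(189, 64%, 74%)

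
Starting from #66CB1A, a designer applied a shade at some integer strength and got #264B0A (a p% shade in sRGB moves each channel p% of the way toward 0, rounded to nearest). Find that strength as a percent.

#66CB1A is rgb(102, 203, 26); #264B0A is rgb(38, 75, 10).
On the G channel (widest range): 75 ≈ 203 + (p/100)(0 − 203), so p ≈ 100×(75 − 203)/(0 − 203) = -12800/-203 = 63.05.
p = 63 reproduces all three channels after rounding.

63%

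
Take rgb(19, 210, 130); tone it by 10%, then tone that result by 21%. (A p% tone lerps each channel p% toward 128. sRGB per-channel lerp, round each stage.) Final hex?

#33ba82

A 10% tone moves each channel 10% toward 128:
  R: 19 + 10.9 = 29.9 → 30
  G: 210 − 8.2 = 201.8 → 202
  B: 130 + 0.1×(128−130) = 130 − 0.2 = 129.8 → 130
After the tone: rgb(30, 202, 130) = #1eca82.
Lerp each channel 21% toward 128:
  R: 30 + 20.58 = 50.58 → 51
  G: 202 + 0.21×(128−202) = 202 − 15.54 = 186.46 → 186
  B: 130 + 0.21×(128−130) = 130 − 0.42 = 129.58 → 130
rgb(51, 186, 130) = #33ba82.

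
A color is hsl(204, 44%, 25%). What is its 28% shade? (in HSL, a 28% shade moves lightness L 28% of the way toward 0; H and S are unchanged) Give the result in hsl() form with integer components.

L moves 28% from 25 toward 0: 25 − 7 = 18 → 18.
H and S are unchanged.

hsl(204, 44%, 18%)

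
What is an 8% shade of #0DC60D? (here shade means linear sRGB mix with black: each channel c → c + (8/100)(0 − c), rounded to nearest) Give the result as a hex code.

#0CB60C

#0DC60D is rgb(13, 198, 13).
Lerp each channel 8% toward 0:
  R: 13 + 0.08×(0−13) = 13 − 1.04 = 11.96 → 12
  G: 198 + 0.08×(0−198) = 198 − 15.84 = 182.16 → 182
  B: 13 + 0.08×(0−13) = 13 − 1.04 = 11.96 → 12
rgb(12, 182, 12) = #0CB60C.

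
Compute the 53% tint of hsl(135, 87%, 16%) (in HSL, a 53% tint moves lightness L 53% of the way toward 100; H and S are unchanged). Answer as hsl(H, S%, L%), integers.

L moves 53% from 16 toward 100: 16 + 44.52 = 60.52 → 61.
H and S are unchanged.

hsl(135, 87%, 61%)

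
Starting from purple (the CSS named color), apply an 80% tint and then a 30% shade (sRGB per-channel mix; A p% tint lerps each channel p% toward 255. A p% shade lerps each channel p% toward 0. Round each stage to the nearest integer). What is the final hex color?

#a18fa1

CSS purple is rgb(128, 0, 128).
Per channel, c → c + 0.8(255 − c):
  R: 128 + 0.8×(255−128) = 128 + 101.6 = 229.6 → 230
  G: 0 + 0.8×(255−0) = 0 + 204 = 204 → 204
  B: 128 + 0.8×(255−128) = 128 + 101.6 = 229.6 → 230
After the tint: rgb(230, 204, 230) = #e6cce6.
Per channel, c → c + 0.3(0 − c):
  R: 230 + 0.3×(0−230) = 230 − 69 = 161 → 161
  G: 204 − 61.2 = 142.8 → 143
  B: 230 + 0.3×(0−230) = 230 − 69 = 161 → 161
rgb(161, 143, 161) = #a18fa1.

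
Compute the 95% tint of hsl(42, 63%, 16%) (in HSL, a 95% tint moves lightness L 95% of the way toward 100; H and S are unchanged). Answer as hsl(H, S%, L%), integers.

hsl(42, 63%, 96%)

L moves 95% from 16 toward 100: 16 + 79.8 = 95.8 → 96.
H and S are unchanged.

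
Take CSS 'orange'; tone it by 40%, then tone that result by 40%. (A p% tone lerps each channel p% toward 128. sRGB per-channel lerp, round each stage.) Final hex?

#AE8D52

CSS orange is rgb(255, 165, 0).
Lerp each channel 40% toward 128:
  R: 255 + 0.4×(128−255) = 255 − 50.8 = 204.2 → 204
  G: 165 + 0.4×(128−165) = 165 − 14.8 = 150.2 → 150
  B: 0 + 51.2 = 51.2 → 51
After the tone: rgb(204, 150, 51) = #CC9633.
Per channel, c → c + 0.4(128 − c):
  R: 204 + 0.4×(128−204) = 204 − 30.4 = 173.6 → 174
  G: 150 + 0.4×(128−150) = 150 − 8.8 = 141.2 → 141
  B: 51 + 0.4×(128−51) = 51 + 30.8 = 81.8 → 82
rgb(174, 141, 82) = #AE8D52.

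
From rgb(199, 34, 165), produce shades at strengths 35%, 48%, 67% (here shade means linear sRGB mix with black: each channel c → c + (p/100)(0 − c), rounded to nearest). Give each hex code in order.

35%: (199 − 69.65 = 129.35→129, 34 − 11.9 = 22.1→22, 165 − 57.75 = 107.25→107) → #81166B
48%: (199 − 95.52 = 103.48→103, 34 − 16.32 = 17.68→18, 165 − 79.2 = 85.8→86) → #671256
67%: (199 − 133.33 = 65.67→66, 34 − 22.78 = 11.22→11, 165 − 110.55 = 54.45→54) → #420B36

#81166B, #671256, #420B36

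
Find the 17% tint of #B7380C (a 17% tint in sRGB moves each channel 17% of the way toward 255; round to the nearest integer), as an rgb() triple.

#B7380C is rgb(183, 56, 12).
A 17% tint moves each channel 17% toward 255:
  R: 183 + 12.24 = 195.24 → 195
  G: 56 + 0.17×(255−56) = 56 + 33.83 = 89.83 → 90
  B: 12 + 0.17×(255−12) = 12 + 41.31 = 53.31 → 53

rgb(195, 90, 53)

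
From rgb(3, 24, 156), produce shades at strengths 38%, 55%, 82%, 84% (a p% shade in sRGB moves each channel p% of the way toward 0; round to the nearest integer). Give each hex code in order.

38%: (3 − 1.14 = 1.86→2, 24 − 9.12 = 14.88→15, 156 − 59.28 = 96.72→97) → #020f61
55%: (3 − 1.65 = 1.35→1, 24 − 13.2 = 10.8→11, 156 − 85.8 = 70.2→70) → #010b46
82%: (3 − 2.46 = 0.54→1, 24 − 19.68 = 4.32→4, 156 − 127.92 = 28.08→28) → #01041c
84%: (3 − 2.52 = 0.48→0, 24 − 20.16 = 3.84→4, 156 − 131.04 = 24.96→25) → #000419

#020f61, #010b46, #01041c, #000419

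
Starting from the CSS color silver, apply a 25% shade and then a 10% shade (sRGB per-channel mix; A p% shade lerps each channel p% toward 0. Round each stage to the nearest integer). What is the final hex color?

#828282

CSS silver is rgb(192, 192, 192).
A 25% shade moves each channel 25% toward 0:
  R: 192 − 48 = 144 → 144
  G: 192 + 0.25×(0−192) = 192 − 48 = 144 → 144
  B: 192 + 0.25×(0−192) = 192 − 48 = 144 → 144
After the shade: rgb(144, 144, 144) = #909090.
Lerp each channel 10% toward 0:
  R: 144 + 0.1×(0−144) = 144 − 14.4 = 129.6 → 130
  G: 144 + 0.1×(0−144) = 144 − 14.4 = 129.6 → 130
  B: 144 + 0.1×(0−144) = 144 − 14.4 = 129.6 → 130
rgb(130, 130, 130) = #828282.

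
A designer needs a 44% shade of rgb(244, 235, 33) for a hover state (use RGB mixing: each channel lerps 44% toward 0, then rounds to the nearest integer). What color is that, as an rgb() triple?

Per channel, c → c + 0.44(0 − c):
  R: 244 + 0.44×(0−244) = 244 − 107.36 = 136.64 → 137
  G: 235 − 103.4 = 131.6 → 132
  B: 33 + 0.44×(0−33) = 33 − 14.52 = 18.48 → 18

rgb(137, 132, 18)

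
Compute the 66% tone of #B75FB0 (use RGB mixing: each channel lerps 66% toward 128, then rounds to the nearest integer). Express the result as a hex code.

#B75FB0 is rgb(183, 95, 176).
Per channel, c → c + 0.66(128 − c):
  R: 183 − 36.3 = 146.7 → 147
  G: 95 + 0.66×(128−95) = 95 + 21.78 = 116.78 → 117
  B: 176 − 31.68 = 144.32 → 144
rgb(147, 117, 144) = #937590.

#937590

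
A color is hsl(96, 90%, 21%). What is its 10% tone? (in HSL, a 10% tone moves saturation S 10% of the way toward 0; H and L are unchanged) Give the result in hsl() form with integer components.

S moves 10% from 90 toward 0: 90 − 9 = 81 → 81.
H and L are unchanged.

hsl(96, 81%, 21%)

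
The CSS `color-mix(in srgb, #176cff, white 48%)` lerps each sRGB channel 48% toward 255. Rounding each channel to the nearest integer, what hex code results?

#176cff is rgb(23, 108, 255).
Lerp each channel 48% toward 255:
  R: 23 + 111.36 = 134.36 → 134
  G: 108 + 70.56 = 178.56 → 179
  B: 255 + 0 = 255 → 255
rgb(134, 179, 255) = #86b3ff.

#86b3ff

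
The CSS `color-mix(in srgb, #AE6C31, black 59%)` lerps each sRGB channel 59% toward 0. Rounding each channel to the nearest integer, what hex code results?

#AE6C31 is rgb(174, 108, 49).
Lerp each channel 59% toward 0:
  R: 174 + 0.59×(0−174) = 174 − 102.66 = 71.34 → 71
  G: 108 + 0.59×(0−108) = 108 − 63.72 = 44.28 → 44
  B: 49 + 0.59×(0−49) = 49 − 28.91 = 20.09 → 20
rgb(71, 44, 20) = #472C14.

#472C14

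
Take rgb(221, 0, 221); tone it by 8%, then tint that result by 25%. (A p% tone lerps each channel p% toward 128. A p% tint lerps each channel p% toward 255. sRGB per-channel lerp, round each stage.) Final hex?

Per channel, c → c + 0.08(128 − c):
  R: 221 + 0.08×(128−221) = 221 − 7.44 = 213.56 → 214
  G: 0 + 10.24 = 10.24 → 10
  B: 221 + 0.08×(128−221) = 221 − 7.44 = 213.56 → 214
After the tone: rgb(214, 10, 214) = #d60ad6.
Lerp each channel 25% toward 255:
  R: 214 + 10.25 = 224.25 → 224
  G: 10 + 0.25×(255−10) = 10 + 61.25 = 71.25 → 71
  B: 214 + 0.25×(255−214) = 214 + 10.25 = 224.25 → 224
rgb(224, 71, 224) = #e047e0.

#e047e0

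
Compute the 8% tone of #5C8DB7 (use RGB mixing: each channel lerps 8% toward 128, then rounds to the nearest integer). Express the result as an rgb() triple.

#5C8DB7 is rgb(92, 141, 183).
An 8% tone moves each channel 8% toward 128:
  R: 92 + 2.88 = 94.88 → 95
  G: 141 + 0.08×(128−141) = 141 − 1.04 = 139.96 → 140
  B: 183 + 0.08×(128−183) = 183 − 4.4 = 178.6 → 179

rgb(95, 140, 179)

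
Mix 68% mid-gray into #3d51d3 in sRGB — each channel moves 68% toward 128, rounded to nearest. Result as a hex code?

#3d51d3 is rgb(61, 81, 211).
Per channel, c → c + 0.68(128 − c):
  R: 61 + 0.68×(128−61) = 61 + 45.56 = 106.56 → 107
  G: 81 + 31.96 = 112.96 → 113
  B: 211 + 0.68×(128−211) = 211 − 56.44 = 154.56 → 155
rgb(107, 113, 155) = #6b719b.

#6b719b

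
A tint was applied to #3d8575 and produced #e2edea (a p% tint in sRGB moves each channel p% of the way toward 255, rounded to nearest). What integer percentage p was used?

85%

#3d8575 is rgb(61, 133, 117); #e2edea is rgb(226, 237, 234).
On the R channel (widest range): 226 ≈ 61 + (p/100)(255 − 61), so p ≈ 100×(226 − 61)/(255 − 61) = 16500/194 = 85.05.
p = 85 reproduces all three channels after rounding.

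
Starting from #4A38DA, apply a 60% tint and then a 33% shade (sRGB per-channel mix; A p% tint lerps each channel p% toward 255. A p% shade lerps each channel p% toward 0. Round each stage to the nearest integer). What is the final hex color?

#7B75A1

#4A38DA is rgb(74, 56, 218).
Per channel, c → c + 0.6(255 − c):
  R: 74 + 0.6×(255−74) = 74 + 108.6 = 182.6 → 183
  G: 56 + 0.6×(255−56) = 56 + 119.4 = 175.4 → 175
  B: 218 + 0.6×(255−218) = 218 + 22.2 = 240.2 → 240
After the tint: rgb(183, 175, 240) = #B7AFF0.
A 33% shade moves each channel 33% toward 0:
  R: 183 + 0.33×(0−183) = 183 − 60.39 = 122.61 → 123
  G: 175 − 57.75 = 117.25 → 117
  B: 240 − 79.2 = 160.8 → 161
rgb(123, 117, 161) = #7B75A1.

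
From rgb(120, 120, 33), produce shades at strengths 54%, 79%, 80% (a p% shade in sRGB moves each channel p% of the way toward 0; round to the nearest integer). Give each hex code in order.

54%: (120 − 64.8 = 55.2→55, 120 − 64.8 = 55.2→55, 33 − 17.82 = 15.18→15) → #37370f
79%: (120 − 94.8 = 25.2→25, 120 − 94.8 = 25.2→25, 33 − 26.07 = 6.93→7) → #191907
80%: (120 − 96 = 24→24, 120 − 96 = 24→24, 33 − 26.4 = 6.6→7) → #181807

#37370f, #191907, #181807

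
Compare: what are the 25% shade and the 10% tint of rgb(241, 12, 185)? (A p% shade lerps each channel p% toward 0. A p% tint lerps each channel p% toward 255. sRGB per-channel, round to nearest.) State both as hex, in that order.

25% shade:
  R: 241 + 0.25×(0−241) = 241 − 60.25 = 180.75 → 181
  G: 12 + 0.25×(0−12) = 12 − 3 = 9 → 9
  B: 185 + 0.25×(0−185) = 185 − 46.25 = 138.75 → 139
  → #B5098B
10% tint:
  R: 241 + 1.4 = 242.4 → 242
  G: 12 + 24.3 = 36.3 → 36
  B: 185 + 7 = 192 → 192
  → #F224C0

#B5098B, #F224C0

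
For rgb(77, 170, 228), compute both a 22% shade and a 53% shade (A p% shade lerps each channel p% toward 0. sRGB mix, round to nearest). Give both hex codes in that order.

22% shade:
  R: 77 + 0.22×(0−77) = 77 − 16.94 = 60.06 → 60
  G: 170 + 0.22×(0−170) = 170 − 37.4 = 132.6 → 133
  B: 228 + 0.22×(0−228) = 228 − 50.16 = 177.84 → 178
  → #3c85b2
53% shade:
  R: 77 + 0.53×(0−77) = 77 − 40.81 = 36.19 → 36
  G: 170 − 90.1 = 79.9 → 80
  B: 228 + 0.53×(0−228) = 228 − 120.84 = 107.16 → 107
  → #24506b

#3c85b2, #24506b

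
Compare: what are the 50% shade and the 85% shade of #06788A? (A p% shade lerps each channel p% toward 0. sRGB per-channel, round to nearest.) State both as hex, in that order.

#033C45, #011215

#06788A is rgb(6, 120, 138).
50% shade:
  R: 6 + 0.5×(0−6) = 6 − 3 = 3 → 3
  G: 120 + 0.5×(0−120) = 120 − 60 = 60 → 60
  B: 138 − 69 = 69 → 69
  → #033C45
85% shade:
  R: 6 − 5.1 = 0.9 → 1
  G: 120 + 0.85×(0−120) = 120 − 102 = 18 → 18
  B: 138 + 0.85×(0−138) = 138 − 117.3 = 20.7 → 21
  → #011215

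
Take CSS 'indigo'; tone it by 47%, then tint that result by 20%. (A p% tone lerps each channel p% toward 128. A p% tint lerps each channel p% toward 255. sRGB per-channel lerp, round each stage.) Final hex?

CSS indigo is rgb(75, 0, 130).
Lerp each channel 47% toward 128:
  R: 75 + 24.91 = 99.91 → 100
  G: 0 + 60.16 = 60.16 → 60
  B: 130 − 0.94 = 129.06 → 129
After the tone: rgb(100, 60, 129) = #643C81.
Per channel, c → c + 0.2(255 − c):
  R: 100 + 31 = 131 → 131
  G: 60 + 0.2×(255−60) = 60 + 39 = 99 → 99
  B: 129 + 0.2×(255−129) = 129 + 25.2 = 154.2 → 154
rgb(131, 99, 154) = #83639A.

#83639A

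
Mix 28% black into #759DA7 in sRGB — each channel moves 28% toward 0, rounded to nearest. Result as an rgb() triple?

#759DA7 is rgb(117, 157, 167).
A 28% shade moves each channel 28% toward 0:
  R: 117 + 0.28×(0−117) = 117 − 32.76 = 84.24 → 84
  G: 157 + 0.28×(0−157) = 157 − 43.96 = 113.04 → 113
  B: 167 + 0.28×(0−167) = 167 − 46.76 = 120.24 → 120

rgb(84, 113, 120)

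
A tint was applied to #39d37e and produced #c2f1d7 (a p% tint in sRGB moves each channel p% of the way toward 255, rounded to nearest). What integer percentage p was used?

69%

#39d37e is rgb(57, 211, 126); #c2f1d7 is rgb(194, 241, 215).
On the R channel (widest range): 194 ≈ 57 + (p/100)(255 − 57), so p ≈ 100×(194 − 57)/(255 − 57) = 13700/198 = 69.19.
p = 69 reproduces all three channels after rounding.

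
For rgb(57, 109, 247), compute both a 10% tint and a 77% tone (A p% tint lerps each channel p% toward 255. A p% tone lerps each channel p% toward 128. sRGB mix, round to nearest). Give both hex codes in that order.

10% tint:
  R: 57 + 19.8 = 76.8 → 77
  G: 109 + 14.6 = 123.6 → 124
  B: 247 + 0.1×(255−247) = 247 + 0.8 = 247.8 → 248
  → #4D7CF8
77% tone:
  R: 57 + 0.77×(128−57) = 57 + 54.67 = 111.67 → 112
  G: 109 + 0.77×(128−109) = 109 + 14.63 = 123.63 → 124
  B: 247 − 91.63 = 155.37 → 155
  → #707C9B

#4D7CF8, #707C9B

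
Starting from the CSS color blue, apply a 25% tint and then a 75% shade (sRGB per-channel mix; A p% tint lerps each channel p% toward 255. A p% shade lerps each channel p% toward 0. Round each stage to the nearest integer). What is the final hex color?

CSS blue is rgb(0, 0, 255).
A 25% tint moves each channel 25% toward 255:
  R: 0 + 0.25×(255−0) = 0 + 63.75 = 63.75 → 64
  G: 0 + 0.25×(255−0) = 0 + 63.75 = 63.75 → 64
  B: 255 + 0 = 255 → 255
After the tint: rgb(64, 64, 255) = #4040ff.
Per channel, c → c + 0.75(0 − c):
  R: 64 − 48 = 16 → 16
  G: 64 + 0.75×(0−64) = 64 − 48 = 16 → 16
  B: 255 + 0.75×(0−255) = 255 − 191.25 = 63.75 → 64
rgb(16, 16, 64) = #101040.

#101040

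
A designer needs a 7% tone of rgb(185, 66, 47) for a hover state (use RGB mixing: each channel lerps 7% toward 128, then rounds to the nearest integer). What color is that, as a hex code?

#B54635

Per channel, c → c + 0.07(128 − c):
  R: 185 − 3.99 = 181.01 → 181
  G: 66 + 4.34 = 70.34 → 70
  B: 47 + 5.67 = 52.67 → 53
rgb(181, 70, 53) = #B54635.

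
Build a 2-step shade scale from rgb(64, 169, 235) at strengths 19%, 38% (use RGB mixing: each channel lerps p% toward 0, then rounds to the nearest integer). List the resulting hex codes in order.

#3489be, #286992

19%: (64 − 12.16 = 51.84→52, 169 − 32.11 = 136.89→137, 235 − 44.65 = 190.35→190) → #3489be
38%: (64 − 24.32 = 39.68→40, 169 − 64.22 = 104.78→105, 235 − 89.3 = 145.7→146) → #286992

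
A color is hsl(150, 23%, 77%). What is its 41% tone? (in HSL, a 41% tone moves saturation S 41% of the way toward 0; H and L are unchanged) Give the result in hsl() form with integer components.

hsl(150, 14%, 77%)

S moves 41% from 23 toward 0: 23 − 9.43 = 13.57 → 14.
H and L are unchanged.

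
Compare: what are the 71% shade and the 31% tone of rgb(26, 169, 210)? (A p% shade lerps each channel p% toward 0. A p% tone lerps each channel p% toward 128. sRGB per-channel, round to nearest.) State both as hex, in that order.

#08313d, #3a9cb9

71% shade:
  R: 26 − 18.46 = 7.54 → 8
  G: 169 − 119.99 = 49.01 → 49
  B: 210 + 0.71×(0−210) = 210 − 149.1 = 60.9 → 61
  → #08313d
31% tone:
  R: 26 + 0.31×(128−26) = 26 + 31.62 = 57.62 → 58
  G: 169 + 0.31×(128−169) = 169 − 12.71 = 156.29 → 156
  B: 210 + 0.31×(128−210) = 210 − 25.42 = 184.58 → 185
  → #3a9cb9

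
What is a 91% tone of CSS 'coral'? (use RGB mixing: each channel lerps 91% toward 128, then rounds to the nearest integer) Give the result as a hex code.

#8b807c

CSS coral is rgb(255, 127, 80).
A 91% tone moves each channel 91% toward 128:
  R: 255 + 0.91×(128−255) = 255 − 115.57 = 139.43 → 139
  G: 127 + 0.91×(128−127) = 127 + 0.91 = 127.91 → 128
  B: 80 + 0.91×(128−80) = 80 + 43.68 = 123.68 → 124
rgb(139, 128, 124) = #8b807c.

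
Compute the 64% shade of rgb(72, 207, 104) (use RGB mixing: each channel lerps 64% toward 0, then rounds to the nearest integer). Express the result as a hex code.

#1A4B25

Lerp each channel 64% toward 0:
  R: 72 − 46.08 = 25.92 → 26
  G: 207 − 132.48 = 74.52 → 75
  B: 104 + 0.64×(0−104) = 104 − 66.56 = 37.44 → 37
rgb(26, 75, 37) = #1A4B25.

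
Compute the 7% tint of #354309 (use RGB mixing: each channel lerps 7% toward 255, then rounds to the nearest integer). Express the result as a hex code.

#43501A

#354309 is rgb(53, 67, 9).
A 7% tint moves each channel 7% toward 255:
  R: 53 + 14.14 = 67.14 → 67
  G: 67 + 0.07×(255−67) = 67 + 13.16 = 80.16 → 80
  B: 9 + 0.07×(255−9) = 9 + 17.22 = 26.22 → 26
rgb(67, 80, 26) = #43501A.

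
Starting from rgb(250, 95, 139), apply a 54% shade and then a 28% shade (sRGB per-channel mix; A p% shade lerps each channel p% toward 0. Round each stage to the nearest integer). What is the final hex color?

#53202E

Lerp each channel 54% toward 0:
  R: 250 + 0.54×(0−250) = 250 − 135 = 115 → 115
  G: 95 + 0.54×(0−95) = 95 − 51.3 = 43.7 → 44
  B: 139 + 0.54×(0−139) = 139 − 75.06 = 63.94 → 64
After the shade: rgb(115, 44, 64) = #732C40.
Lerp each channel 28% toward 0:
  R: 115 + 0.28×(0−115) = 115 − 32.2 = 82.8 → 83
  G: 44 + 0.28×(0−44) = 44 − 12.32 = 31.68 → 32
  B: 64 + 0.28×(0−64) = 64 − 17.92 = 46.08 → 46
rgb(83, 32, 46) = #53202E.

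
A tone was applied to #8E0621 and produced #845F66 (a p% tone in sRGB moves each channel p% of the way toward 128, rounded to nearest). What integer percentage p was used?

73%

#8E0621 is rgb(142, 6, 33); #845F66 is rgb(132, 95, 102).
On the G channel (widest range): 95 ≈ 6 + (p/100)(128 − 6), so p ≈ 100×(95 − 6)/(128 − 6) = 8900/122 = 72.95.
p = 73 reproduces all three channels after rounding.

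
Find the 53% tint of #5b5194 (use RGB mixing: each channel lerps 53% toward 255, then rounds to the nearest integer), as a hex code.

#5b5194 is rgb(91, 81, 148).
Lerp each channel 53% toward 255:
  R: 91 + 0.53×(255−91) = 91 + 86.92 = 177.92 → 178
  G: 81 + 0.53×(255−81) = 81 + 92.22 = 173.22 → 173
  B: 148 + 56.71 = 204.71 → 205
rgb(178, 173, 205) = #b2adcd.

#b2adcd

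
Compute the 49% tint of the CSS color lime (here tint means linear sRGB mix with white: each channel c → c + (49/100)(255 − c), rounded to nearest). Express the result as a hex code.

#7dff7d

CSS lime is rgb(0, 255, 0).
A 49% tint moves each channel 49% toward 255:
  R: 0 + 0.49×(255−0) = 0 + 124.95 = 124.95 → 125
  G: 255 + 0 = 255 → 255
  B: 0 + 124.95 = 124.95 → 125
rgb(125, 255, 125) = #7dff7d.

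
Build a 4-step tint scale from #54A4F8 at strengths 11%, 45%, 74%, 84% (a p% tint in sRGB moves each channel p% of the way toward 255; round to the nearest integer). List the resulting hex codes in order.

#67AEF9, #A1CDFB, #D3E7FD, #E4F0FE

#54A4F8 is rgb(84, 164, 248).
11%: (84 + 18.81 = 102.81→103, 164 + 10.01 = 174.01→174, 248 + 0.77 = 248.77→249) → #67AEF9
45%: (84 + 76.95 = 160.95→161, 164 + 40.95 = 204.95→205, 248 + 3.15 = 251.15→251) → #A1CDFB
74%: (84 + 126.54 = 210.54→211, 164 + 67.34 = 231.34→231, 248 + 5.18 = 253.18→253) → #D3E7FD
84%: (84 + 143.64 = 227.64→228, 164 + 76.44 = 240.44→240, 248 + 5.88 = 253.88→254) → #E4F0FE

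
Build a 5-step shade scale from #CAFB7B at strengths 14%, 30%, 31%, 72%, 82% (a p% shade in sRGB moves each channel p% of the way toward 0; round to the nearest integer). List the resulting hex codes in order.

#AED86A, #8DB056, #8BAD55, #394622, #242D16

#CAFB7B is rgb(202, 251, 123).
14%: (202 − 28.28 = 173.72→174, 251 − 35.14 = 215.86→216, 123 − 17.22 = 105.78→106) → #AED86A
30%: (202 − 60.6 = 141.4→141, 251 − 75.3 = 175.7→176, 123 − 36.9 = 86.1→86) → #8DB056
31%: (202 − 62.62 = 139.38→139, 251 − 77.81 = 173.19→173, 123 − 38.13 = 84.87→85) → #8BAD55
72%: (202 − 145.44 = 56.56→57, 251 − 180.72 = 70.28→70, 123 − 88.56 = 34.44→34) → #394622
82%: (202 − 165.64 = 36.36→36, 251 − 205.82 = 45.18→45, 123 − 100.86 = 22.14→22) → #242D16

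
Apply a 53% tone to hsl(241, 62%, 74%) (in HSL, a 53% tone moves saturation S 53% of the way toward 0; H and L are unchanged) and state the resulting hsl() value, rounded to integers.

hsl(241, 29%, 74%)

S moves 53% from 62 toward 0: 62 − 32.86 = 29.14 → 29.
H and L are unchanged.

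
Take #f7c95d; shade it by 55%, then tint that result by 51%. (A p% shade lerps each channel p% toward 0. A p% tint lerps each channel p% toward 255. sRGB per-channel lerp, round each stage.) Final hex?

#b8ae97

#f7c95d is rgb(247, 201, 93).
Lerp each channel 55% toward 0:
  R: 247 − 135.85 = 111.15 → 111
  G: 201 − 110.55 = 90.45 → 90
  B: 93 + 0.55×(0−93) = 93 − 51.15 = 41.85 → 42
After the shade: rgb(111, 90, 42) = #6f5a2a.
A 51% tint moves each channel 51% toward 255:
  R: 111 + 73.44 = 184.44 → 184
  G: 90 + 0.51×(255−90) = 90 + 84.15 = 174.15 → 174
  B: 42 + 108.63 = 150.63 → 151
rgb(184, 174, 151) = #b8ae97.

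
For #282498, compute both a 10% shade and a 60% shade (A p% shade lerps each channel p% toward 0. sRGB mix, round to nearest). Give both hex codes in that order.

#242089, #100E3D

#282498 is rgb(40, 36, 152).
10% shade:
  R: 40 + 0.1×(0−40) = 40 − 4 = 36 → 36
  G: 36 − 3.6 = 32.4 → 32
  B: 152 − 15.2 = 136.8 → 137
  → #242089
60% shade:
  R: 40 + 0.6×(0−40) = 40 − 24 = 16 → 16
  G: 36 + 0.6×(0−36) = 36 − 21.6 = 14.4 → 14
  B: 152 − 91.2 = 60.8 → 61
  → #100E3D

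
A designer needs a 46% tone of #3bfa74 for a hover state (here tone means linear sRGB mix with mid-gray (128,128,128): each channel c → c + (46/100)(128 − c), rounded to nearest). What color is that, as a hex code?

#3bfa74 is rgb(59, 250, 116).
Lerp each channel 46% toward 128:
  R: 59 + 31.74 = 90.74 → 91
  G: 250 − 56.12 = 193.88 → 194
  B: 116 + 5.52 = 121.52 → 122
rgb(91, 194, 122) = #5bc27a.

#5bc27a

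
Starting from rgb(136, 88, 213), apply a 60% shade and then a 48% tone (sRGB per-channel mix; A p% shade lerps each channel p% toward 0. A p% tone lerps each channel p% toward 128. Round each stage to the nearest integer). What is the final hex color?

#5a506a

Lerp each channel 60% toward 0:
  R: 136 − 81.6 = 54.4 → 54
  G: 88 + 0.6×(0−88) = 88 − 52.8 = 35.2 → 35
  B: 213 + 0.6×(0−213) = 213 − 127.8 = 85.2 → 85
After the shade: rgb(54, 35, 85) = #362355.
Per channel, c → c + 0.48(128 − c):
  R: 54 + 0.48×(128−54) = 54 + 35.52 = 89.52 → 90
  G: 35 + 0.48×(128−35) = 35 + 44.64 = 79.64 → 80
  B: 85 + 0.48×(128−85) = 85 + 20.64 = 105.64 → 106
rgb(90, 80, 106) = #5a506a.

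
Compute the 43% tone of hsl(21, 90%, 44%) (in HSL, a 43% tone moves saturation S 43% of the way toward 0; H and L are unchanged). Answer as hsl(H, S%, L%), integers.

hsl(21, 51%, 44%)

S moves 43% from 90 toward 0: 90 − 38.7 = 51.3 → 51.
H and L are unchanged.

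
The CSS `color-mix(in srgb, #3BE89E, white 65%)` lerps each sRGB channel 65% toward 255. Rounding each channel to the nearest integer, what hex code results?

#BAF7DD

#3BE89E is rgb(59, 232, 158).
A 65% tint moves each channel 65% toward 255:
  R: 59 + 127.4 = 186.4 → 186
  G: 232 + 0.65×(255−232) = 232 + 14.95 = 246.95 → 247
  B: 158 + 63.05 = 221.05 → 221
rgb(186, 247, 221) = #BAF7DD.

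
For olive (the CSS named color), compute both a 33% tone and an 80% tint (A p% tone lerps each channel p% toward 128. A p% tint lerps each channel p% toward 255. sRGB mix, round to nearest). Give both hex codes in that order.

#80802A, #E6E6CC

CSS olive is rgb(128, 128, 0).
33% tone:
  R: 128 + 0.33×(128−128) = 128 + 0 = 128 → 128
  G: 128 + 0 = 128 → 128
  B: 0 + 0.33×(128−0) = 0 + 42.24 = 42.24 → 42
  → #80802A
80% tint:
  R: 128 + 0.8×(255−128) = 128 + 101.6 = 229.6 → 230
  G: 128 + 0.8×(255−128) = 128 + 101.6 = 229.6 → 230
  B: 0 + 204 = 204 → 204
  → #E6E6CC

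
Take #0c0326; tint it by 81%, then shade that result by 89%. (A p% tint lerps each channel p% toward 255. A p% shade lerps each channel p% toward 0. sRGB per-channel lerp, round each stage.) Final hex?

#0c0326 is rgb(12, 3, 38).
Lerp each channel 81% toward 255:
  R: 12 + 0.81×(255−12) = 12 + 196.83 = 208.83 → 209
  G: 3 + 204.12 = 207.12 → 207
  B: 38 + 175.77 = 213.77 → 214
After the tint: rgb(209, 207, 214) = #d1cfd6.
Lerp each channel 89% toward 0:
  R: 209 + 0.89×(0−209) = 209 − 186.01 = 22.99 → 23
  G: 207 − 184.23 = 22.77 → 23
  B: 214 − 190.46 = 23.54 → 24
rgb(23, 23, 24) = #171718.

#171718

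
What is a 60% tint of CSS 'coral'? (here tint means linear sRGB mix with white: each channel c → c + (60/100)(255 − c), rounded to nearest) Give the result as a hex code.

CSS coral is rgb(255, 127, 80).
Lerp each channel 60% toward 255:
  R: 255 + 0.6×(255−255) = 255 + 0 = 255 → 255
  G: 127 + 0.6×(255−127) = 127 + 76.8 = 203.8 → 204
  B: 80 + 0.6×(255−80) = 80 + 105 = 185 → 185
rgb(255, 204, 185) = #ffccb9.

#ffccb9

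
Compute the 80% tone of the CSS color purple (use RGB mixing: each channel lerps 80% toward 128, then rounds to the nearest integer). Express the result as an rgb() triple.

CSS purple is rgb(128, 0, 128).
Per channel, c → c + 0.8(128 − c):
  R: 128 + 0 = 128 → 128
  G: 0 + 0.8×(128−0) = 0 + 102.4 = 102.4 → 102
  B: 128 + 0 = 128 → 128

rgb(128, 102, 128)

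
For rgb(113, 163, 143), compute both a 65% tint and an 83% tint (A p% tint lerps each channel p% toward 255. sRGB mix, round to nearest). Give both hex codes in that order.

65% tint:
  R: 113 + 92.3 = 205.3 → 205
  G: 163 + 0.65×(255−163) = 163 + 59.8 = 222.8 → 223
  B: 143 + 0.65×(255−143) = 143 + 72.8 = 215.8 → 216
  → #CDDFD8
83% tint:
  R: 113 + 117.86 = 230.86 → 231
  G: 163 + 0.83×(255−163) = 163 + 76.36 = 239.36 → 239
  B: 143 + 0.83×(255−143) = 143 + 92.96 = 235.96 → 236
  → #E7EFEC

#CDDFD8, #E7EFEC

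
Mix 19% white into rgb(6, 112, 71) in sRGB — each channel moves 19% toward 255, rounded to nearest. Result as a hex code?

A 19% tint moves each channel 19% toward 255:
  R: 6 + 0.19×(255−6) = 6 + 47.31 = 53.31 → 53
  G: 112 + 27.17 = 139.17 → 139
  B: 71 + 0.19×(255−71) = 71 + 34.96 = 105.96 → 106
rgb(53, 139, 106) = #358b6a.

#358b6a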